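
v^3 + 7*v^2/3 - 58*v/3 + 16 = (v - 8/3)*(v - 1)*(v + 6)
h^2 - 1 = (h - 1)*(h + 1)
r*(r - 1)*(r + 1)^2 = r^4 + r^3 - r^2 - r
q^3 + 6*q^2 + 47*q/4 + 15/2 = (q + 3/2)*(q + 2)*(q + 5/2)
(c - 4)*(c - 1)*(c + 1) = c^3 - 4*c^2 - c + 4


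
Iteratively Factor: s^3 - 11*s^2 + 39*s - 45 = (s - 3)*(s^2 - 8*s + 15) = (s - 3)^2*(s - 5)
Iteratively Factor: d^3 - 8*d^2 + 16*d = (d - 4)*(d^2 - 4*d) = d*(d - 4)*(d - 4)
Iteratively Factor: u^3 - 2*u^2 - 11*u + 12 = (u - 1)*(u^2 - u - 12) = (u - 4)*(u - 1)*(u + 3)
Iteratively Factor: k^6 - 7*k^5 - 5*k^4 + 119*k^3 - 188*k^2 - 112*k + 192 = (k - 4)*(k^5 - 3*k^4 - 17*k^3 + 51*k^2 + 16*k - 48) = (k - 4)*(k + 1)*(k^4 - 4*k^3 - 13*k^2 + 64*k - 48) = (k - 4)*(k - 1)*(k + 1)*(k^3 - 3*k^2 - 16*k + 48) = (k - 4)*(k - 1)*(k + 1)*(k + 4)*(k^2 - 7*k + 12) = (k - 4)*(k - 3)*(k - 1)*(k + 1)*(k + 4)*(k - 4)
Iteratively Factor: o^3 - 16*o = (o + 4)*(o^2 - 4*o) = (o - 4)*(o + 4)*(o)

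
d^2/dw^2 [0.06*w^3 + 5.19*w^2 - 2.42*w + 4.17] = 0.36*w + 10.38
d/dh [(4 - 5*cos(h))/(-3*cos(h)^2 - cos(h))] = (15*sin(h) - 4*sin(h)/cos(h)^2 - 24*tan(h))/(3*cos(h) + 1)^2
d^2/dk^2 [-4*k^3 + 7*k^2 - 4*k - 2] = 14 - 24*k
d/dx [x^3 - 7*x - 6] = 3*x^2 - 7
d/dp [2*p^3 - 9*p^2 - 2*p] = 6*p^2 - 18*p - 2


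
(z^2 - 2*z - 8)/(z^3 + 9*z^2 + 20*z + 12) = (z - 4)/(z^2 + 7*z + 6)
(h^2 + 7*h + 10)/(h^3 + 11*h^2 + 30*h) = (h + 2)/(h*(h + 6))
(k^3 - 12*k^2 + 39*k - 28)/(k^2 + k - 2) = (k^2 - 11*k + 28)/(k + 2)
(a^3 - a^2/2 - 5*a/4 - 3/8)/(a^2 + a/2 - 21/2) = (8*a^3 - 4*a^2 - 10*a - 3)/(4*(2*a^2 + a - 21))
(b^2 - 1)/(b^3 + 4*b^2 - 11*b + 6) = (b + 1)/(b^2 + 5*b - 6)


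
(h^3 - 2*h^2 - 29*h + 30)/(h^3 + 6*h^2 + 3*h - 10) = (h - 6)/(h + 2)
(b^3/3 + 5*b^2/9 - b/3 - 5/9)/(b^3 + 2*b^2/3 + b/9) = (3*b^3 + 5*b^2 - 3*b - 5)/(b*(9*b^2 + 6*b + 1))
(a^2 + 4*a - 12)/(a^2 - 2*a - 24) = (-a^2 - 4*a + 12)/(-a^2 + 2*a + 24)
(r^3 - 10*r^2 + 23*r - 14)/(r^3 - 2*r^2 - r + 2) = (r - 7)/(r + 1)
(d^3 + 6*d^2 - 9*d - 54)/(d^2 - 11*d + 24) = (d^2 + 9*d + 18)/(d - 8)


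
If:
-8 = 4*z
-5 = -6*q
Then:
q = 5/6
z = -2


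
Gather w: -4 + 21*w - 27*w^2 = -27*w^2 + 21*w - 4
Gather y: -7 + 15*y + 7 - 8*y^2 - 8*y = -8*y^2 + 7*y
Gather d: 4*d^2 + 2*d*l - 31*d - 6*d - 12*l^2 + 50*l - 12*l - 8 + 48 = 4*d^2 + d*(2*l - 37) - 12*l^2 + 38*l + 40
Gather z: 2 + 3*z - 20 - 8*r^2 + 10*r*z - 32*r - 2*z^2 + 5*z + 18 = -8*r^2 - 32*r - 2*z^2 + z*(10*r + 8)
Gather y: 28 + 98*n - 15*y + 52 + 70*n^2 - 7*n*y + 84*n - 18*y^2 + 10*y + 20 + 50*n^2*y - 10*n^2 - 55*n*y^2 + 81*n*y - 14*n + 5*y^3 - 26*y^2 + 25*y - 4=60*n^2 + 168*n + 5*y^3 + y^2*(-55*n - 44) + y*(50*n^2 + 74*n + 20) + 96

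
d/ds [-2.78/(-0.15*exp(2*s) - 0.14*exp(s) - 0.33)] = (-0.834*exp(s) - 0.3892)*exp(s)/(0.15*exp(2*s) + 0.14*exp(s) + 0.33)^2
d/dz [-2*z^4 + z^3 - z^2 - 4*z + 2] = -8*z^3 + 3*z^2 - 2*z - 4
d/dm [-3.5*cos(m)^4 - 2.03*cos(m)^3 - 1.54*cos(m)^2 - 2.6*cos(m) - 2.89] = (14.0*cos(m)^3 + 6.09*cos(m)^2 + 3.08*cos(m) + 2.6)*sin(m)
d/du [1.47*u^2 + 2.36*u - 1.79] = 2.94*u + 2.36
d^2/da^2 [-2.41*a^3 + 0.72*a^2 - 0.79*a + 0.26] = 1.44 - 14.46*a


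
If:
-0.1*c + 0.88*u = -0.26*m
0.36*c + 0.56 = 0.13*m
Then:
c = -1.41935483870968*u - 1.80645161290323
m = -3.93052109181141*u - 0.694789081885856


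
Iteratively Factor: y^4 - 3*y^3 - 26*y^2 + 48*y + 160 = (y + 2)*(y^3 - 5*y^2 - 16*y + 80) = (y - 4)*(y + 2)*(y^2 - y - 20) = (y - 4)*(y + 2)*(y + 4)*(y - 5)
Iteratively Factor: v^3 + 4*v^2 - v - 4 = (v + 1)*(v^2 + 3*v - 4) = (v - 1)*(v + 1)*(v + 4)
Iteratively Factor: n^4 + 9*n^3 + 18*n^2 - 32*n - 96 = (n - 2)*(n^3 + 11*n^2 + 40*n + 48) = (n - 2)*(n + 4)*(n^2 + 7*n + 12) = (n - 2)*(n + 3)*(n + 4)*(n + 4)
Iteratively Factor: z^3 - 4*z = (z)*(z^2 - 4) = z*(z - 2)*(z + 2)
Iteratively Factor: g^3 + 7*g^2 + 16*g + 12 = (g + 2)*(g^2 + 5*g + 6) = (g + 2)*(g + 3)*(g + 2)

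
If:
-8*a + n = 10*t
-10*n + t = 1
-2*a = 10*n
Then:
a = 50/59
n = -10/59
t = -41/59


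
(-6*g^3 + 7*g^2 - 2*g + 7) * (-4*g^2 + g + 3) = 24*g^5 - 34*g^4 - 3*g^3 - 9*g^2 + g + 21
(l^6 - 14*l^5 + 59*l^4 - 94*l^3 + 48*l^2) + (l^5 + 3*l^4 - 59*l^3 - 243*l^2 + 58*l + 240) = l^6 - 13*l^5 + 62*l^4 - 153*l^3 - 195*l^2 + 58*l + 240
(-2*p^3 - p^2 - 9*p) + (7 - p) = -2*p^3 - p^2 - 10*p + 7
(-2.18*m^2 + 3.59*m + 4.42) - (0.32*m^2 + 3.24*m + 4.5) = -2.5*m^2 + 0.35*m - 0.0800000000000001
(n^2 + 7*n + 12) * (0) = 0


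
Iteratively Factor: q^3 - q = (q + 1)*(q^2 - q) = q*(q + 1)*(q - 1)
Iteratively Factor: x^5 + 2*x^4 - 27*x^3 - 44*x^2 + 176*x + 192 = (x - 4)*(x^4 + 6*x^3 - 3*x^2 - 56*x - 48) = (x - 4)*(x - 3)*(x^3 + 9*x^2 + 24*x + 16) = (x - 4)*(x - 3)*(x + 1)*(x^2 + 8*x + 16) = (x - 4)*(x - 3)*(x + 1)*(x + 4)*(x + 4)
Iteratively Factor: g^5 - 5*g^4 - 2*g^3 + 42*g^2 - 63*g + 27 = (g - 1)*(g^4 - 4*g^3 - 6*g^2 + 36*g - 27) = (g - 3)*(g - 1)*(g^3 - g^2 - 9*g + 9) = (g - 3)*(g - 1)^2*(g^2 - 9) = (g - 3)*(g - 1)^2*(g + 3)*(g - 3)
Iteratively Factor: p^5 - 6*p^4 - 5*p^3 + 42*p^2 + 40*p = (p - 4)*(p^4 - 2*p^3 - 13*p^2 - 10*p) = (p - 5)*(p - 4)*(p^3 + 3*p^2 + 2*p) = p*(p - 5)*(p - 4)*(p^2 + 3*p + 2) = p*(p - 5)*(p - 4)*(p + 2)*(p + 1)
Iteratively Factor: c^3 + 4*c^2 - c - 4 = (c + 1)*(c^2 + 3*c - 4) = (c + 1)*(c + 4)*(c - 1)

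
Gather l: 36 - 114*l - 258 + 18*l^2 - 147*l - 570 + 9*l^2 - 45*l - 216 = 27*l^2 - 306*l - 1008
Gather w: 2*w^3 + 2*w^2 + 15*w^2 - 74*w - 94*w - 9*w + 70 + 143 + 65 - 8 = 2*w^3 + 17*w^2 - 177*w + 270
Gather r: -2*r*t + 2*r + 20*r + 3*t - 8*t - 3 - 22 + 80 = r*(22 - 2*t) - 5*t + 55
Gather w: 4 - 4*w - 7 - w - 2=-5*w - 5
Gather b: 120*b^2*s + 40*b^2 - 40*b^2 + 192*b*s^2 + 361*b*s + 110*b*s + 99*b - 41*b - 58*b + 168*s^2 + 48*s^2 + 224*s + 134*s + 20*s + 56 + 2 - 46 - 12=120*b^2*s + b*(192*s^2 + 471*s) + 216*s^2 + 378*s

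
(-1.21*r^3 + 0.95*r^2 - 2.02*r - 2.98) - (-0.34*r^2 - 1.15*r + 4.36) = -1.21*r^3 + 1.29*r^2 - 0.87*r - 7.34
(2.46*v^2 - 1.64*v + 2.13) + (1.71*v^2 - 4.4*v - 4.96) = 4.17*v^2 - 6.04*v - 2.83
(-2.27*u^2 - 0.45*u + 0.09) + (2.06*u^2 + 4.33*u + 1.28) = -0.21*u^2 + 3.88*u + 1.37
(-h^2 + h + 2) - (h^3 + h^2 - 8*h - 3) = -h^3 - 2*h^2 + 9*h + 5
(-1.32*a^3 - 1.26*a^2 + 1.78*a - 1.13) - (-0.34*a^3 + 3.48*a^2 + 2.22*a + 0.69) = -0.98*a^3 - 4.74*a^2 - 0.44*a - 1.82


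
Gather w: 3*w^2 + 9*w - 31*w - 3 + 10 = 3*w^2 - 22*w + 7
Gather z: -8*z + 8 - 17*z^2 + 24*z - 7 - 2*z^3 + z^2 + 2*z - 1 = -2*z^3 - 16*z^2 + 18*z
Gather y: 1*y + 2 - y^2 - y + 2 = 4 - y^2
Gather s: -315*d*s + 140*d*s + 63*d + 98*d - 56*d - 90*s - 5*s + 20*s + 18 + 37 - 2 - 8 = 105*d + s*(-175*d - 75) + 45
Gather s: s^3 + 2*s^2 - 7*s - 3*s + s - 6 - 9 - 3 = s^3 + 2*s^2 - 9*s - 18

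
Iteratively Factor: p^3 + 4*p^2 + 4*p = (p + 2)*(p^2 + 2*p) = p*(p + 2)*(p + 2)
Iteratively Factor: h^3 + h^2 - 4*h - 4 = (h + 2)*(h^2 - h - 2) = (h + 1)*(h + 2)*(h - 2)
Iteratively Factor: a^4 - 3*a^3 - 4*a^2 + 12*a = (a)*(a^3 - 3*a^2 - 4*a + 12) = a*(a + 2)*(a^2 - 5*a + 6) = a*(a - 2)*(a + 2)*(a - 3)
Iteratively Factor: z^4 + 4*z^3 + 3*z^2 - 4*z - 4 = (z + 2)*(z^3 + 2*z^2 - z - 2) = (z + 1)*(z + 2)*(z^2 + z - 2) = (z + 1)*(z + 2)^2*(z - 1)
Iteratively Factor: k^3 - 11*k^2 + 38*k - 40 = (k - 4)*(k^2 - 7*k + 10) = (k - 5)*(k - 4)*(k - 2)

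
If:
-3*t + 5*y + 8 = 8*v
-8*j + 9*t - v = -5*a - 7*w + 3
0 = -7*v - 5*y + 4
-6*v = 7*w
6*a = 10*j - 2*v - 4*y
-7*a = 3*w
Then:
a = 6849/30041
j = 14021/60082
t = 53883/60082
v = 37289/60082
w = -15981/30041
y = -4139/60082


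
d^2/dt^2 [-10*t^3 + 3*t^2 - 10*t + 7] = 6 - 60*t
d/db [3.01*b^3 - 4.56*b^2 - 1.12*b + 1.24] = 9.03*b^2 - 9.12*b - 1.12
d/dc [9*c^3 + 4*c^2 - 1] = c*(27*c + 8)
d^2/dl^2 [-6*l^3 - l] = -36*l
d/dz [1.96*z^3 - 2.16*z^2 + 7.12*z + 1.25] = 5.88*z^2 - 4.32*z + 7.12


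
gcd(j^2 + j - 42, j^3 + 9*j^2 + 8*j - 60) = 1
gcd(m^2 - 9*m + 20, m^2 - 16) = m - 4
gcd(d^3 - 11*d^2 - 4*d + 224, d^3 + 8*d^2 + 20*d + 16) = d + 4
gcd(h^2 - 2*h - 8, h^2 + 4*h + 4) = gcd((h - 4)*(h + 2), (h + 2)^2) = h + 2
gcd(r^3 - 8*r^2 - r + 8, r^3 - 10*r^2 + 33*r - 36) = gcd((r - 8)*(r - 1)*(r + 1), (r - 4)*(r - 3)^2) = 1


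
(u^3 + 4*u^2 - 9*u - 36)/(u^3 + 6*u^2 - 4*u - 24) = (u^3 + 4*u^2 - 9*u - 36)/(u^3 + 6*u^2 - 4*u - 24)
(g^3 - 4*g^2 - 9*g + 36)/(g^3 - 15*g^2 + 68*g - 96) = (g + 3)/(g - 8)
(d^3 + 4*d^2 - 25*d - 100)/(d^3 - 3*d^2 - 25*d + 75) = (d + 4)/(d - 3)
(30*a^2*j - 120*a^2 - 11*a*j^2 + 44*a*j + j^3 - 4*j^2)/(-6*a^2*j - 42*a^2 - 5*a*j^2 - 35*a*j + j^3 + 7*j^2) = (-5*a*j + 20*a + j^2 - 4*j)/(a*j + 7*a + j^2 + 7*j)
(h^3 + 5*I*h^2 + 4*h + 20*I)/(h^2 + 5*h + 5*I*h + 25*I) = (h^2 + 4)/(h + 5)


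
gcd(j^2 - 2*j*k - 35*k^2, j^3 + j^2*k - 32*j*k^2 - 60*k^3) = j + 5*k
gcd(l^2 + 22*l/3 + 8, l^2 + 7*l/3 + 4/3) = l + 4/3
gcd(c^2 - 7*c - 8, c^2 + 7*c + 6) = c + 1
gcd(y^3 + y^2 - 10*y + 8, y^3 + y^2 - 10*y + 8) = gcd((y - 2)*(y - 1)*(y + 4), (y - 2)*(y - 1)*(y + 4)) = y^3 + y^2 - 10*y + 8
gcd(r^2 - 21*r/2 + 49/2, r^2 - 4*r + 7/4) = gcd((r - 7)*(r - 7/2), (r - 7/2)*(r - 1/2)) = r - 7/2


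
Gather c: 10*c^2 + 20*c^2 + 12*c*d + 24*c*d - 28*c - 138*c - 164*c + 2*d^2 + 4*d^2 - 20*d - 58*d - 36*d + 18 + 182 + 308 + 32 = 30*c^2 + c*(36*d - 330) + 6*d^2 - 114*d + 540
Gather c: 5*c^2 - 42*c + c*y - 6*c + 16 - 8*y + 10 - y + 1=5*c^2 + c*(y - 48) - 9*y + 27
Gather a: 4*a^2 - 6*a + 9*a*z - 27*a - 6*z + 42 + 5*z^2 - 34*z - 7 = 4*a^2 + a*(9*z - 33) + 5*z^2 - 40*z + 35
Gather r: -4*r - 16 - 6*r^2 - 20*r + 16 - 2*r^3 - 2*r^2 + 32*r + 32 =-2*r^3 - 8*r^2 + 8*r + 32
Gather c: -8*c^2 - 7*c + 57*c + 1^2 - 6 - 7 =-8*c^2 + 50*c - 12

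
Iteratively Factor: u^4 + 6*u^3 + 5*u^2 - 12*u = (u)*(u^3 + 6*u^2 + 5*u - 12) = u*(u + 4)*(u^2 + 2*u - 3) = u*(u + 3)*(u + 4)*(u - 1)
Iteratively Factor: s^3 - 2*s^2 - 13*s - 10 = (s - 5)*(s^2 + 3*s + 2) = (s - 5)*(s + 2)*(s + 1)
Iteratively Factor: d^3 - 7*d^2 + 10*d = (d - 2)*(d^2 - 5*d) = (d - 5)*(d - 2)*(d)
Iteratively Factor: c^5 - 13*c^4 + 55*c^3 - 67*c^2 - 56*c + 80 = (c - 5)*(c^4 - 8*c^3 + 15*c^2 + 8*c - 16) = (c - 5)*(c - 4)*(c^3 - 4*c^2 - c + 4) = (c - 5)*(c - 4)*(c - 1)*(c^2 - 3*c - 4) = (c - 5)*(c - 4)*(c - 1)*(c + 1)*(c - 4)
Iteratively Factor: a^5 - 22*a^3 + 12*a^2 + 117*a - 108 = (a + 3)*(a^4 - 3*a^3 - 13*a^2 + 51*a - 36) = (a - 1)*(a + 3)*(a^3 - 2*a^2 - 15*a + 36) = (a - 3)*(a - 1)*(a + 3)*(a^2 + a - 12) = (a - 3)*(a - 1)*(a + 3)*(a + 4)*(a - 3)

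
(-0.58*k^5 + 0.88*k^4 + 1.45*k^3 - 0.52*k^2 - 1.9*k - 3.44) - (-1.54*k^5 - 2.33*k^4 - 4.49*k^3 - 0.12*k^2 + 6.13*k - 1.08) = 0.96*k^5 + 3.21*k^4 + 5.94*k^3 - 0.4*k^2 - 8.03*k - 2.36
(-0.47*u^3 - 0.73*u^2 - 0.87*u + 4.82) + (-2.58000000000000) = -0.47*u^3 - 0.73*u^2 - 0.87*u + 2.24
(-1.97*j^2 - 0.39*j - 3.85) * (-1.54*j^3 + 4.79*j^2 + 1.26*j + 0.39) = 3.0338*j^5 - 8.8357*j^4 + 1.5787*j^3 - 19.7012*j^2 - 5.0031*j - 1.5015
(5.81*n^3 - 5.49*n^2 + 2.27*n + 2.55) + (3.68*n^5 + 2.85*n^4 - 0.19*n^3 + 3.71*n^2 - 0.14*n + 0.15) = 3.68*n^5 + 2.85*n^4 + 5.62*n^3 - 1.78*n^2 + 2.13*n + 2.7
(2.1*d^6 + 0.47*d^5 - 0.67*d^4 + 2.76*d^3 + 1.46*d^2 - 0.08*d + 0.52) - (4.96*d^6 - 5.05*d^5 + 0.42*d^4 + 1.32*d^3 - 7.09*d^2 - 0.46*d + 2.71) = -2.86*d^6 + 5.52*d^5 - 1.09*d^4 + 1.44*d^3 + 8.55*d^2 + 0.38*d - 2.19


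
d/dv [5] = 0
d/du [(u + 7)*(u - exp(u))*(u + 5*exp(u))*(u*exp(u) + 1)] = (1 - exp(u))*(u + 7)*(u + 5*exp(u))*(u*exp(u) + 1) + (u + 1)*(u + 7)*(u - exp(u))*(u + 5*exp(u))*exp(u) + (u + 7)*(u - exp(u))*(u*exp(u) + 1)*(5*exp(u) + 1) + (u - exp(u))*(u + 5*exp(u))*(u*exp(u) + 1)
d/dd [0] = 0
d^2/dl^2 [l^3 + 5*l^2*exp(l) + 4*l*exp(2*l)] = 5*l^2*exp(l) + 16*l*exp(2*l) + 20*l*exp(l) + 6*l + 16*exp(2*l) + 10*exp(l)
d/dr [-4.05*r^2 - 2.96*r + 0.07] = -8.1*r - 2.96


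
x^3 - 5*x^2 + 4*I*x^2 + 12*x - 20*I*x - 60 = (x - 5)*(x - 2*I)*(x + 6*I)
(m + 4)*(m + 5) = m^2 + 9*m + 20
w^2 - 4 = (w - 2)*(w + 2)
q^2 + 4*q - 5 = (q - 1)*(q + 5)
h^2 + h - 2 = (h - 1)*(h + 2)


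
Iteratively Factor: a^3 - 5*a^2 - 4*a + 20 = (a - 5)*(a^2 - 4) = (a - 5)*(a - 2)*(a + 2)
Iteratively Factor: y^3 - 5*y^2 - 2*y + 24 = (y + 2)*(y^2 - 7*y + 12) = (y - 3)*(y + 2)*(y - 4)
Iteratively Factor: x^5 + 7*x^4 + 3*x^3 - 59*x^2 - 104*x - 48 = (x - 3)*(x^4 + 10*x^3 + 33*x^2 + 40*x + 16) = (x - 3)*(x + 1)*(x^3 + 9*x^2 + 24*x + 16) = (x - 3)*(x + 1)*(x + 4)*(x^2 + 5*x + 4) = (x - 3)*(x + 1)^2*(x + 4)*(x + 4)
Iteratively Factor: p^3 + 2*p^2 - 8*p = (p - 2)*(p^2 + 4*p) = p*(p - 2)*(p + 4)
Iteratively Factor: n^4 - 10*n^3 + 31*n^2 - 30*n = (n - 2)*(n^3 - 8*n^2 + 15*n) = n*(n - 2)*(n^2 - 8*n + 15) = n*(n - 5)*(n - 2)*(n - 3)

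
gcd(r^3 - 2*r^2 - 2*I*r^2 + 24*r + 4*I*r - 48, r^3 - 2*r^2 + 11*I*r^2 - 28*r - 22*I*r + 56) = r^2 + r*(-2 + 4*I) - 8*I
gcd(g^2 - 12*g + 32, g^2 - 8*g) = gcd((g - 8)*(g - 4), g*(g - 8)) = g - 8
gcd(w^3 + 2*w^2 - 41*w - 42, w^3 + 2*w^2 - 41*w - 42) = w^3 + 2*w^2 - 41*w - 42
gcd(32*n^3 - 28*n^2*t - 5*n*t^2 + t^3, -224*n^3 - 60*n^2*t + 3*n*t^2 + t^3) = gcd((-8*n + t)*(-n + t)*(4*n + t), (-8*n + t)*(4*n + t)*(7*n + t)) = -32*n^2 - 4*n*t + t^2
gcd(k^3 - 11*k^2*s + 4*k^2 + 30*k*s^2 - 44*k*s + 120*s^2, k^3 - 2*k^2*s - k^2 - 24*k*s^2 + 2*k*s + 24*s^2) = -k + 6*s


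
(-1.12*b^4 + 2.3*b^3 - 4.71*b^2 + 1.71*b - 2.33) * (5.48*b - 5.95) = -6.1376*b^5 + 19.268*b^4 - 39.4958*b^3 + 37.3953*b^2 - 22.9429*b + 13.8635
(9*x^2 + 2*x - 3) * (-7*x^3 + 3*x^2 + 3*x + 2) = -63*x^5 + 13*x^4 + 54*x^3 + 15*x^2 - 5*x - 6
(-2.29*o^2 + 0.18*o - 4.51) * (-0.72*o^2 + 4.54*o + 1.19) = 1.6488*o^4 - 10.5262*o^3 + 1.3393*o^2 - 20.2612*o - 5.3669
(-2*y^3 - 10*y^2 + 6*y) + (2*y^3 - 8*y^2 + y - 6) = -18*y^2 + 7*y - 6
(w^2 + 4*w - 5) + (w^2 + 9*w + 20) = 2*w^2 + 13*w + 15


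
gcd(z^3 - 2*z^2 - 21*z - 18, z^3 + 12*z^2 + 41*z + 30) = z + 1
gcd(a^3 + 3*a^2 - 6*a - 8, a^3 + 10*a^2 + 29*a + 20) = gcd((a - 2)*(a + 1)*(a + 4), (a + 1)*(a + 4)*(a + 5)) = a^2 + 5*a + 4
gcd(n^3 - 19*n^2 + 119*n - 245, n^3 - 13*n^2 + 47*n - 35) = n^2 - 12*n + 35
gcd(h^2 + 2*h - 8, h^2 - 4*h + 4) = h - 2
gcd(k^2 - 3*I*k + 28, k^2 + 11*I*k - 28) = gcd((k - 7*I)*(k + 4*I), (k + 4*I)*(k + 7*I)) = k + 4*I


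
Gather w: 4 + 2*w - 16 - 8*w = -6*w - 12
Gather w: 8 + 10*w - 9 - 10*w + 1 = 0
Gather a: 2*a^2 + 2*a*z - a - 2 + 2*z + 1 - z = 2*a^2 + a*(2*z - 1) + z - 1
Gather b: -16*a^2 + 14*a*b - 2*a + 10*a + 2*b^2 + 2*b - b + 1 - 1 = -16*a^2 + 8*a + 2*b^2 + b*(14*a + 1)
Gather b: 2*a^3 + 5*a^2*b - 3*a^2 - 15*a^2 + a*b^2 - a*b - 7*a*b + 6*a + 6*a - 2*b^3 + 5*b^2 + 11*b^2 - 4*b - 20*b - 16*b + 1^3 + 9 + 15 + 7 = 2*a^3 - 18*a^2 + 12*a - 2*b^3 + b^2*(a + 16) + b*(5*a^2 - 8*a - 40) + 32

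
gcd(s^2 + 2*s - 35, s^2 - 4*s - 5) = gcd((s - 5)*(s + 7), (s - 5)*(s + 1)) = s - 5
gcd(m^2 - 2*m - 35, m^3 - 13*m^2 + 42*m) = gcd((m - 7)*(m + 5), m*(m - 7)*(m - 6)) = m - 7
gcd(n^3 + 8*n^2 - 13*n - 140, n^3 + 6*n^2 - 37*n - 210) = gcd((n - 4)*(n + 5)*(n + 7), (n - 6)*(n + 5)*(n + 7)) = n^2 + 12*n + 35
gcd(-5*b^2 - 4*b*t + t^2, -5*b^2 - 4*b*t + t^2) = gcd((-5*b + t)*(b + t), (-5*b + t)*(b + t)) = -5*b^2 - 4*b*t + t^2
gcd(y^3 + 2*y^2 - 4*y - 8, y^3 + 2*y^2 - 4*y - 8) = y^3 + 2*y^2 - 4*y - 8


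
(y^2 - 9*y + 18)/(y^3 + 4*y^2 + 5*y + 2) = (y^2 - 9*y + 18)/(y^3 + 4*y^2 + 5*y + 2)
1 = 1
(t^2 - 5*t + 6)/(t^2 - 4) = (t - 3)/(t + 2)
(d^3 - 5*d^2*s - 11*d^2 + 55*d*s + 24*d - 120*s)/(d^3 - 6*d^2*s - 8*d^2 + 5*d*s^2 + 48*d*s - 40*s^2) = (3 - d)/(-d + s)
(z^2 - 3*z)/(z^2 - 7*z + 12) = z/(z - 4)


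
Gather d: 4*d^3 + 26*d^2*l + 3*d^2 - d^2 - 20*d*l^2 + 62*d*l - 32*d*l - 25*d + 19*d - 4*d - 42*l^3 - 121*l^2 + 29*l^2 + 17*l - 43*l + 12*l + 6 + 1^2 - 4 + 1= 4*d^3 + d^2*(26*l + 2) + d*(-20*l^2 + 30*l - 10) - 42*l^3 - 92*l^2 - 14*l + 4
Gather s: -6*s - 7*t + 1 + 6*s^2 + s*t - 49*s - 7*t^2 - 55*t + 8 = 6*s^2 + s*(t - 55) - 7*t^2 - 62*t + 9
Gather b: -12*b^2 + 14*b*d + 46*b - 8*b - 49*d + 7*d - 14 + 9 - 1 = -12*b^2 + b*(14*d + 38) - 42*d - 6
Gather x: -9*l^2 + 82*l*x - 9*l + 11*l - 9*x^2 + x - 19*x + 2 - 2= -9*l^2 + 2*l - 9*x^2 + x*(82*l - 18)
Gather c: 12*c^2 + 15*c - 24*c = 12*c^2 - 9*c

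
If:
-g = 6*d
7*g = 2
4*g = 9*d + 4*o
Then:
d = -1/21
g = 2/7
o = 11/28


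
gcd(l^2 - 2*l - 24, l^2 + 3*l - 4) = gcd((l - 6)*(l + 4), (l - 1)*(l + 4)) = l + 4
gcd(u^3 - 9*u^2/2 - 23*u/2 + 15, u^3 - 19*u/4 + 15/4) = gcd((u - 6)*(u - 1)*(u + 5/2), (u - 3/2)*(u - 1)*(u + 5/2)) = u^2 + 3*u/2 - 5/2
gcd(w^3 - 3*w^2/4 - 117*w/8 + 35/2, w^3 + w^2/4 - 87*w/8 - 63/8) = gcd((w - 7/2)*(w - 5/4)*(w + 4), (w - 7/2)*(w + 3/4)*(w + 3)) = w - 7/2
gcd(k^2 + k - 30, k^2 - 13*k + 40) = k - 5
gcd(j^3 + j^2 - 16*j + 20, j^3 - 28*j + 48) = j - 2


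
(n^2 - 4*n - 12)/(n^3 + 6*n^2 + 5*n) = (n^2 - 4*n - 12)/(n*(n^2 + 6*n + 5))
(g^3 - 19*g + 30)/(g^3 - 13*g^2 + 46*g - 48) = (g + 5)/(g - 8)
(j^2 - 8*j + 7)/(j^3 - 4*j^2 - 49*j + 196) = (j - 1)/(j^2 + 3*j - 28)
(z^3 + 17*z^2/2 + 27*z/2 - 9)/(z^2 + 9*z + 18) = z - 1/2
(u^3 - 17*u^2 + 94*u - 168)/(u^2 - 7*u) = u - 10 + 24/u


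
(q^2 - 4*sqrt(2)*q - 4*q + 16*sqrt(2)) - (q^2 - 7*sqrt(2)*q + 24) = -4*q + 3*sqrt(2)*q - 24 + 16*sqrt(2)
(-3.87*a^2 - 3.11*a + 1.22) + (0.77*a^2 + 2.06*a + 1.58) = -3.1*a^2 - 1.05*a + 2.8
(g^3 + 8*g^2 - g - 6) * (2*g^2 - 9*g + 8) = 2*g^5 + 7*g^4 - 66*g^3 + 61*g^2 + 46*g - 48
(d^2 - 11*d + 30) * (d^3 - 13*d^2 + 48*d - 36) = d^5 - 24*d^4 + 221*d^3 - 954*d^2 + 1836*d - 1080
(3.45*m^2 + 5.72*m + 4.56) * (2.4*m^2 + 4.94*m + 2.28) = 8.28*m^4 + 30.771*m^3 + 47.0668*m^2 + 35.568*m + 10.3968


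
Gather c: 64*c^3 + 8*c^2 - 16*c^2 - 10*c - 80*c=64*c^3 - 8*c^2 - 90*c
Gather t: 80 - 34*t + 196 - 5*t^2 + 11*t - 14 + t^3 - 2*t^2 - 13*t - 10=t^3 - 7*t^2 - 36*t + 252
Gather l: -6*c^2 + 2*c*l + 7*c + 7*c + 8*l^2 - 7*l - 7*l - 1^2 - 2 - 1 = -6*c^2 + 14*c + 8*l^2 + l*(2*c - 14) - 4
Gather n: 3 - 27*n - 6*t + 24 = -27*n - 6*t + 27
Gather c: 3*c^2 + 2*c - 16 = 3*c^2 + 2*c - 16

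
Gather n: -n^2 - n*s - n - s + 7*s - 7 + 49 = -n^2 + n*(-s - 1) + 6*s + 42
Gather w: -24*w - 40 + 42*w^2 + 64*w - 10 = 42*w^2 + 40*w - 50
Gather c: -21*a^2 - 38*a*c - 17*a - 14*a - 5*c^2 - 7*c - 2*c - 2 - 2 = -21*a^2 - 31*a - 5*c^2 + c*(-38*a - 9) - 4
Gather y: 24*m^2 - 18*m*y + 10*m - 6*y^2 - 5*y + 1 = 24*m^2 + 10*m - 6*y^2 + y*(-18*m - 5) + 1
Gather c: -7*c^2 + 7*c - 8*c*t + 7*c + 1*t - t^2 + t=-7*c^2 + c*(14 - 8*t) - t^2 + 2*t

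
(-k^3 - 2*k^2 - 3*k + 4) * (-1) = k^3 + 2*k^2 + 3*k - 4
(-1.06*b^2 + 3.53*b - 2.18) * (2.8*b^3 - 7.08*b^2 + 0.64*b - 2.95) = -2.968*b^5 + 17.3888*b^4 - 31.7748*b^3 + 20.8206*b^2 - 11.8087*b + 6.431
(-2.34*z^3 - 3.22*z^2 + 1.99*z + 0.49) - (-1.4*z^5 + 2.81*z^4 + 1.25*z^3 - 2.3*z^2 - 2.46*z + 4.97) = 1.4*z^5 - 2.81*z^4 - 3.59*z^3 - 0.92*z^2 + 4.45*z - 4.48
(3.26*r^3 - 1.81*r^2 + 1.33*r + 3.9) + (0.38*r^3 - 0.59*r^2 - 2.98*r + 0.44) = 3.64*r^3 - 2.4*r^2 - 1.65*r + 4.34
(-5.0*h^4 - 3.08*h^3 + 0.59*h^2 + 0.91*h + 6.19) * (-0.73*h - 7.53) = 3.65*h^5 + 39.8984*h^4 + 22.7617*h^3 - 5.107*h^2 - 11.371*h - 46.6107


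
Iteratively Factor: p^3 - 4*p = (p - 2)*(p^2 + 2*p) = p*(p - 2)*(p + 2)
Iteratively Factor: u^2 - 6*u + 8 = (u - 2)*(u - 4)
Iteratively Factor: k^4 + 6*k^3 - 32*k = (k - 2)*(k^3 + 8*k^2 + 16*k) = k*(k - 2)*(k^2 + 8*k + 16) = k*(k - 2)*(k + 4)*(k + 4)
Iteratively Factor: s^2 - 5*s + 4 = (s - 1)*(s - 4)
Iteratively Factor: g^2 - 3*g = (g)*(g - 3)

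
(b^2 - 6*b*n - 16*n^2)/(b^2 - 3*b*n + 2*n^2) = (b^2 - 6*b*n - 16*n^2)/(b^2 - 3*b*n + 2*n^2)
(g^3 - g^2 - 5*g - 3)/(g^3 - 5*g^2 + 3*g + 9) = (g + 1)/(g - 3)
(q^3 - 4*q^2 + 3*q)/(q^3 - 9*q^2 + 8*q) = (q - 3)/(q - 8)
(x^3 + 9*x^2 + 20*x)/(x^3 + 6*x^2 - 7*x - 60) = x/(x - 3)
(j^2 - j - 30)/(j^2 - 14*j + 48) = (j + 5)/(j - 8)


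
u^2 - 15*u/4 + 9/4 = (u - 3)*(u - 3/4)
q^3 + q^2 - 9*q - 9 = (q - 3)*(q + 1)*(q + 3)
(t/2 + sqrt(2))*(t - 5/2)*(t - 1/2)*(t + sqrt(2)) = t^4/2 - 3*t^3/2 + 3*sqrt(2)*t^3/2 - 9*sqrt(2)*t^2/2 + 21*t^2/8 - 6*t + 15*sqrt(2)*t/8 + 5/2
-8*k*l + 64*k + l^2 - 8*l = (-8*k + l)*(l - 8)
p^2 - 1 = (p - 1)*(p + 1)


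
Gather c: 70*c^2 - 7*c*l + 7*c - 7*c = 70*c^2 - 7*c*l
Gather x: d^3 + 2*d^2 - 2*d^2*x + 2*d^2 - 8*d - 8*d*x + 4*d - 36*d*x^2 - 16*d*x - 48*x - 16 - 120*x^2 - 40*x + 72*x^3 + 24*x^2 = d^3 + 4*d^2 - 4*d + 72*x^3 + x^2*(-36*d - 96) + x*(-2*d^2 - 24*d - 88) - 16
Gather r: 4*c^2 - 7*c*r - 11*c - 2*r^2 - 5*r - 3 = 4*c^2 - 11*c - 2*r^2 + r*(-7*c - 5) - 3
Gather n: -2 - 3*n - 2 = -3*n - 4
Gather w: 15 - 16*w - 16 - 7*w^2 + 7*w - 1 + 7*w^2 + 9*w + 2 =0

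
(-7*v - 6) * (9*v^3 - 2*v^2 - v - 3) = -63*v^4 - 40*v^3 + 19*v^2 + 27*v + 18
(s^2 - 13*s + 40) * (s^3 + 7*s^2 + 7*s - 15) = s^5 - 6*s^4 - 44*s^3 + 174*s^2 + 475*s - 600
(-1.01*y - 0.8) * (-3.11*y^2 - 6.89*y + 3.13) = 3.1411*y^3 + 9.4469*y^2 + 2.3507*y - 2.504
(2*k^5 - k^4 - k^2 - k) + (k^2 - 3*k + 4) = 2*k^5 - k^4 - 4*k + 4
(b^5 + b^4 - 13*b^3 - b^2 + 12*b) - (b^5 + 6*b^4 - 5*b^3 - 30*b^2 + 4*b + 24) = -5*b^4 - 8*b^3 + 29*b^2 + 8*b - 24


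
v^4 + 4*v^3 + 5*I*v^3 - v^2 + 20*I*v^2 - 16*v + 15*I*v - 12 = (v + 1)*(v + 3)*(v + I)*(v + 4*I)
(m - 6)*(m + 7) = m^2 + m - 42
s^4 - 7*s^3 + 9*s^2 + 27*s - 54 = (s - 3)^3*(s + 2)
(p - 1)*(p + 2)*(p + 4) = p^3 + 5*p^2 + 2*p - 8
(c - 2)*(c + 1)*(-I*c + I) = -I*c^3 + 2*I*c^2 + I*c - 2*I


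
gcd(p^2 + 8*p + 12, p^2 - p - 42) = p + 6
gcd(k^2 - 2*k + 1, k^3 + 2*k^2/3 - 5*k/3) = k - 1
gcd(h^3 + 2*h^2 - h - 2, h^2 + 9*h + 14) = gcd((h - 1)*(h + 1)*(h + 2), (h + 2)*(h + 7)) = h + 2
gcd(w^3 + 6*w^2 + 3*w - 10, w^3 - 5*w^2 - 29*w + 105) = w + 5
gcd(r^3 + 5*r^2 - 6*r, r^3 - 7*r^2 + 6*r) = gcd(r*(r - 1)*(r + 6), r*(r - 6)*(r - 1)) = r^2 - r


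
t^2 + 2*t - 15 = (t - 3)*(t + 5)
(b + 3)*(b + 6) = b^2 + 9*b + 18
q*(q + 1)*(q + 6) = q^3 + 7*q^2 + 6*q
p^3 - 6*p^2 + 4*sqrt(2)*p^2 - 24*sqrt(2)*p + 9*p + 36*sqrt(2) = (p - 3)^2*(p + 4*sqrt(2))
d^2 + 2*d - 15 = (d - 3)*(d + 5)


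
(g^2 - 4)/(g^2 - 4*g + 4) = (g + 2)/(g - 2)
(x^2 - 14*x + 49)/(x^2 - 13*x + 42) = (x - 7)/(x - 6)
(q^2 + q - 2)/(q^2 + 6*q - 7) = (q + 2)/(q + 7)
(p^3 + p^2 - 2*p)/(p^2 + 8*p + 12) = p*(p - 1)/(p + 6)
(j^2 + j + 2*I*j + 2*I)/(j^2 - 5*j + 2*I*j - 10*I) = (j + 1)/(j - 5)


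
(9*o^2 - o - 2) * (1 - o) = -9*o^3 + 10*o^2 + o - 2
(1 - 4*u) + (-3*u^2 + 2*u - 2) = -3*u^2 - 2*u - 1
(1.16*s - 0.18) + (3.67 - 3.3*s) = 3.49 - 2.14*s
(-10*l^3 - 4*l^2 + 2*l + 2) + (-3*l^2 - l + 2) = -10*l^3 - 7*l^2 + l + 4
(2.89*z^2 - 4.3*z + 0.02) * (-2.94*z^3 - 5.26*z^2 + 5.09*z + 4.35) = -8.4966*z^5 - 2.5594*z^4 + 37.2693*z^3 - 9.4207*z^2 - 18.6032*z + 0.087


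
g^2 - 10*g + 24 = (g - 6)*(g - 4)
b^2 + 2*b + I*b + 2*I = (b + 2)*(b + I)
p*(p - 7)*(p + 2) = p^3 - 5*p^2 - 14*p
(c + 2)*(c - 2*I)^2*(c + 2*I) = c^4 + 2*c^3 - 2*I*c^3 + 4*c^2 - 4*I*c^2 + 8*c - 8*I*c - 16*I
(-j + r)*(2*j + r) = -2*j^2 + j*r + r^2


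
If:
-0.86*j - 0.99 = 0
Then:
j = -1.15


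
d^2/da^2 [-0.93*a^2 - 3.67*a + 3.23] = -1.86000000000000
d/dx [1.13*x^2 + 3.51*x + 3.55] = 2.26*x + 3.51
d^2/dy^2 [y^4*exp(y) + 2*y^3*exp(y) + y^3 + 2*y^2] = y^4*exp(y) + 10*y^3*exp(y) + 24*y^2*exp(y) + 12*y*exp(y) + 6*y + 4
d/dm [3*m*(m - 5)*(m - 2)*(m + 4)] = 12*m^3 - 27*m^2 - 108*m + 120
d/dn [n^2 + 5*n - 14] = 2*n + 5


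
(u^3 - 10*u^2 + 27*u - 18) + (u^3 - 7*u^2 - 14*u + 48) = 2*u^3 - 17*u^2 + 13*u + 30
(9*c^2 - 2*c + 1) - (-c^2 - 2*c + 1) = 10*c^2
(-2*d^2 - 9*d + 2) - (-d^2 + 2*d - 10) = -d^2 - 11*d + 12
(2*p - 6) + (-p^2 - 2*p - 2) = -p^2 - 8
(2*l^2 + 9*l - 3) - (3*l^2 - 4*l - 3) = -l^2 + 13*l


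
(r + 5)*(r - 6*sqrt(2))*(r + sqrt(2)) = r^3 - 5*sqrt(2)*r^2 + 5*r^2 - 25*sqrt(2)*r - 12*r - 60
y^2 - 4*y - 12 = (y - 6)*(y + 2)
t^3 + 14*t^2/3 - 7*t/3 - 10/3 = (t - 1)*(t + 2/3)*(t + 5)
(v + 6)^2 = v^2 + 12*v + 36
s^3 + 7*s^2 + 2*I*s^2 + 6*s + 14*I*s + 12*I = (s + 1)*(s + 6)*(s + 2*I)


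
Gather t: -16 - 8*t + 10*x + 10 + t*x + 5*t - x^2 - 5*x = t*(x - 3) - x^2 + 5*x - 6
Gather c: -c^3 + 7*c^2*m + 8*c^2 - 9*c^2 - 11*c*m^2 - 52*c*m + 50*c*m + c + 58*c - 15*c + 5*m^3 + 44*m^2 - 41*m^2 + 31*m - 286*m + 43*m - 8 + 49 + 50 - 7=-c^3 + c^2*(7*m - 1) + c*(-11*m^2 - 2*m + 44) + 5*m^3 + 3*m^2 - 212*m + 84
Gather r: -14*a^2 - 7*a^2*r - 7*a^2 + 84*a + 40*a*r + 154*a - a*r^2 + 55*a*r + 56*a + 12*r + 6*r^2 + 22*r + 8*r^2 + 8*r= -21*a^2 + 294*a + r^2*(14 - a) + r*(-7*a^2 + 95*a + 42)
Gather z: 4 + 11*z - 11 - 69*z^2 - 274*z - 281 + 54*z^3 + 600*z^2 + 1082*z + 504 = 54*z^3 + 531*z^2 + 819*z + 216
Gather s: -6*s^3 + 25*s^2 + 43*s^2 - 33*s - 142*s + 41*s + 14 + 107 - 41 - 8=-6*s^3 + 68*s^2 - 134*s + 72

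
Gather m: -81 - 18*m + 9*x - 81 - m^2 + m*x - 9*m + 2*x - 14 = -m^2 + m*(x - 27) + 11*x - 176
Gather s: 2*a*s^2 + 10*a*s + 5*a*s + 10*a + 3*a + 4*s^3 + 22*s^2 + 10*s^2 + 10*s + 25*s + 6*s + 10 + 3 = 13*a + 4*s^3 + s^2*(2*a + 32) + s*(15*a + 41) + 13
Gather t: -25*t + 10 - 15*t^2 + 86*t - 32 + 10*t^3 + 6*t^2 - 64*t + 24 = 10*t^3 - 9*t^2 - 3*t + 2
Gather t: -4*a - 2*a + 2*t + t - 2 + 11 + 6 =-6*a + 3*t + 15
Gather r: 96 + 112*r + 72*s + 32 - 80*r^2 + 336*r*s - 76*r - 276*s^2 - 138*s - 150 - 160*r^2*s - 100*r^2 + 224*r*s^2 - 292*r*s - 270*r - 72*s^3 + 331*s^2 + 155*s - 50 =r^2*(-160*s - 180) + r*(224*s^2 + 44*s - 234) - 72*s^3 + 55*s^2 + 89*s - 72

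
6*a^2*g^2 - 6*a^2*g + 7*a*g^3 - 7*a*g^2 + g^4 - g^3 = g*(a + g)*(6*a + g)*(g - 1)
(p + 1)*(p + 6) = p^2 + 7*p + 6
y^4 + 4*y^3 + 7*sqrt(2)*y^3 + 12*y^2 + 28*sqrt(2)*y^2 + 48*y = y*(y + 4)*(y + sqrt(2))*(y + 6*sqrt(2))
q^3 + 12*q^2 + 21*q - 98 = (q - 2)*(q + 7)^2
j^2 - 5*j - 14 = (j - 7)*(j + 2)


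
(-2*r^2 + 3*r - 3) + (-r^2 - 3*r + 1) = -3*r^2 - 2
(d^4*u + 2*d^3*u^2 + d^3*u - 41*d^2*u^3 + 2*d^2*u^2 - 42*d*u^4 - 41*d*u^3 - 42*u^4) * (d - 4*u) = d^5*u - 2*d^4*u^2 + d^4*u - 49*d^3*u^3 - 2*d^3*u^2 + 122*d^2*u^4 - 49*d^2*u^3 + 168*d*u^5 + 122*d*u^4 + 168*u^5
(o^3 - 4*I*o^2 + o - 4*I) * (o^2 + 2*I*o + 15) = o^5 - 2*I*o^4 + 24*o^3 - 62*I*o^2 + 23*o - 60*I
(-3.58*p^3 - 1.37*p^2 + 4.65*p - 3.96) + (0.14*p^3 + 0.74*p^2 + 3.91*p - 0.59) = -3.44*p^3 - 0.63*p^2 + 8.56*p - 4.55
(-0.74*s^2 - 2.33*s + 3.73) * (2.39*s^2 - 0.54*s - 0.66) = -1.7686*s^4 - 5.1691*s^3 + 10.6613*s^2 - 0.4764*s - 2.4618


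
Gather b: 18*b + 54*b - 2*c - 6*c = 72*b - 8*c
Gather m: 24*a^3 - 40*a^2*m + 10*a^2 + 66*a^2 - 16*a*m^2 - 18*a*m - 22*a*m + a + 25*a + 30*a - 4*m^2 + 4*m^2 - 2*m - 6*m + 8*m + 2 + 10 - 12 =24*a^3 + 76*a^2 - 16*a*m^2 + 56*a + m*(-40*a^2 - 40*a)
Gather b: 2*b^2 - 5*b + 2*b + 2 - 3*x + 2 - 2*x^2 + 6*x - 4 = 2*b^2 - 3*b - 2*x^2 + 3*x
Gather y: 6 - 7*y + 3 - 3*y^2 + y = -3*y^2 - 6*y + 9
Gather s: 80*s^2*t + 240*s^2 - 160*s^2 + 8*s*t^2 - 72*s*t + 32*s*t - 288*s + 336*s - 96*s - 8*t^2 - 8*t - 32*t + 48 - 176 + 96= s^2*(80*t + 80) + s*(8*t^2 - 40*t - 48) - 8*t^2 - 40*t - 32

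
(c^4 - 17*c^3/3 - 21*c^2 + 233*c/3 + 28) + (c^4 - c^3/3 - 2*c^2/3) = 2*c^4 - 6*c^3 - 65*c^2/3 + 233*c/3 + 28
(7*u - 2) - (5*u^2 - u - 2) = -5*u^2 + 8*u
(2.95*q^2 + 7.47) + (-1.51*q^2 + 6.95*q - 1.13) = 1.44*q^2 + 6.95*q + 6.34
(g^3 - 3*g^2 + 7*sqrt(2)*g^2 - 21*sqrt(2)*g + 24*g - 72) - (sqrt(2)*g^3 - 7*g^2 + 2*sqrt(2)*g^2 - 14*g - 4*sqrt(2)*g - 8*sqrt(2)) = -sqrt(2)*g^3 + g^3 + 4*g^2 + 5*sqrt(2)*g^2 - 17*sqrt(2)*g + 38*g - 72 + 8*sqrt(2)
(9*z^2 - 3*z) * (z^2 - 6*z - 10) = 9*z^4 - 57*z^3 - 72*z^2 + 30*z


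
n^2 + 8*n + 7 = (n + 1)*(n + 7)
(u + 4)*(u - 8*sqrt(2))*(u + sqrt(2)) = u^3 - 7*sqrt(2)*u^2 + 4*u^2 - 28*sqrt(2)*u - 16*u - 64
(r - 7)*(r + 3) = r^2 - 4*r - 21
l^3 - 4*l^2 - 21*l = l*(l - 7)*(l + 3)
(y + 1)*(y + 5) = y^2 + 6*y + 5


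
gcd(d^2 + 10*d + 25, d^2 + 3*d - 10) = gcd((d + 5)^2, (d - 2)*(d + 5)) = d + 5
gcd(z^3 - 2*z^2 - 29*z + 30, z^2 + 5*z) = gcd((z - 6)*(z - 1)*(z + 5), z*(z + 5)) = z + 5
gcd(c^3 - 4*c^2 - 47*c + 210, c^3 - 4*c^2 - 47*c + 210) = c^3 - 4*c^2 - 47*c + 210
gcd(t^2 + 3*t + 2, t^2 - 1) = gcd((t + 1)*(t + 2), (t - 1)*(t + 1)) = t + 1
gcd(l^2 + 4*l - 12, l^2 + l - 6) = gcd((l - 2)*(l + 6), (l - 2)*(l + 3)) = l - 2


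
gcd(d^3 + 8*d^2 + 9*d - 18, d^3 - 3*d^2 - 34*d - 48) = d + 3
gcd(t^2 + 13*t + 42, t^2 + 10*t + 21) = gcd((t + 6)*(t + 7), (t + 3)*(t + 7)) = t + 7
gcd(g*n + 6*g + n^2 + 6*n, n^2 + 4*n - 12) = n + 6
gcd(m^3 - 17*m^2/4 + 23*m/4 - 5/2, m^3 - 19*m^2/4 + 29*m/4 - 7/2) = m^2 - 3*m + 2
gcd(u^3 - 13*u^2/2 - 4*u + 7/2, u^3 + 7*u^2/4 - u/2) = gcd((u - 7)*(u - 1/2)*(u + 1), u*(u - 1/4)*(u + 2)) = 1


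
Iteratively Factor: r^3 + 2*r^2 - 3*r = (r - 1)*(r^2 + 3*r) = (r - 1)*(r + 3)*(r)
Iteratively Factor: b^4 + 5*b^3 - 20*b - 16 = (b + 2)*(b^3 + 3*b^2 - 6*b - 8) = (b + 2)*(b + 4)*(b^2 - b - 2) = (b - 2)*(b + 2)*(b + 4)*(b + 1)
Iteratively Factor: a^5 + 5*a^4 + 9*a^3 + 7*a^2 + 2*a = (a + 1)*(a^4 + 4*a^3 + 5*a^2 + 2*a) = (a + 1)^2*(a^3 + 3*a^2 + 2*a) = a*(a + 1)^2*(a^2 + 3*a + 2) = a*(a + 1)^3*(a + 2)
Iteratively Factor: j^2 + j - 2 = (j - 1)*(j + 2)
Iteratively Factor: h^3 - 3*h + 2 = (h - 1)*(h^2 + h - 2) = (h - 1)^2*(h + 2)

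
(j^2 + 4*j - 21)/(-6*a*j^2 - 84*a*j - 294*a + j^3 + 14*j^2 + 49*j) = (3 - j)/(6*a*j + 42*a - j^2 - 7*j)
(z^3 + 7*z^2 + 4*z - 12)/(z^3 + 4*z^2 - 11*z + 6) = (z + 2)/(z - 1)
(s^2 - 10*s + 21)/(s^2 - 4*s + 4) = (s^2 - 10*s + 21)/(s^2 - 4*s + 4)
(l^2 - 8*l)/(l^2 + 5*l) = (l - 8)/(l + 5)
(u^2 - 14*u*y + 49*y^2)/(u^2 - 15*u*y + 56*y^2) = (-u + 7*y)/(-u + 8*y)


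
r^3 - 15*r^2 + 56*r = r*(r - 8)*(r - 7)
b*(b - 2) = b^2 - 2*b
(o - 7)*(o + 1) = o^2 - 6*o - 7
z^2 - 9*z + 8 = (z - 8)*(z - 1)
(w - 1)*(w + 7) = w^2 + 6*w - 7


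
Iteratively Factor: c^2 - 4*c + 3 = (c - 1)*(c - 3)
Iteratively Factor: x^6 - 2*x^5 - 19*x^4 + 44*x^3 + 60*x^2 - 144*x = (x - 3)*(x^5 + x^4 - 16*x^3 - 4*x^2 + 48*x) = (x - 3)*(x + 4)*(x^4 - 3*x^3 - 4*x^2 + 12*x) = (x - 3)^2*(x + 4)*(x^3 - 4*x) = x*(x - 3)^2*(x + 4)*(x^2 - 4) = x*(x - 3)^2*(x - 2)*(x + 4)*(x + 2)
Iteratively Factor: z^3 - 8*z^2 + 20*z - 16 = (z - 2)*(z^2 - 6*z + 8) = (z - 4)*(z - 2)*(z - 2)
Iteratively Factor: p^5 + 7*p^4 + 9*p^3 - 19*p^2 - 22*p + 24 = (p - 1)*(p^4 + 8*p^3 + 17*p^2 - 2*p - 24) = (p - 1)*(p + 3)*(p^3 + 5*p^2 + 2*p - 8) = (p - 1)*(p + 3)*(p + 4)*(p^2 + p - 2) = (p - 1)^2*(p + 3)*(p + 4)*(p + 2)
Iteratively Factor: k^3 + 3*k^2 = (k)*(k^2 + 3*k) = k*(k + 3)*(k)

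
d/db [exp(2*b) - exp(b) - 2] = (2*exp(b) - 1)*exp(b)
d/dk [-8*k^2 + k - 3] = 1 - 16*k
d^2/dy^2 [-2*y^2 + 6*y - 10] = -4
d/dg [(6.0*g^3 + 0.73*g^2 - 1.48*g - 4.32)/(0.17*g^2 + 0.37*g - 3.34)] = (1.02*g^4 + 4.44*g^3 - 59.5983*g^2 - 3.4076*g + 6.5416)/(0.0289*g^4 + 0.1258*g^3 - 0.9987*g^2 - 2.4716*g + 11.1556)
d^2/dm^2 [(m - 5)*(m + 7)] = 2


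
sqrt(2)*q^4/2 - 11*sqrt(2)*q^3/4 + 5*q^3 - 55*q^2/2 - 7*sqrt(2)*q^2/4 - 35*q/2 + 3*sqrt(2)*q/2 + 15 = (q - 6)*(q - 1/2)*(q + 5*sqrt(2))*(sqrt(2)*q/2 + sqrt(2)/2)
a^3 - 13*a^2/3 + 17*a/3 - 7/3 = (a - 7/3)*(a - 1)^2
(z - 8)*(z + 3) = z^2 - 5*z - 24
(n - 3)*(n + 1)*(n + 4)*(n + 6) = n^4 + 8*n^3 + n^2 - 78*n - 72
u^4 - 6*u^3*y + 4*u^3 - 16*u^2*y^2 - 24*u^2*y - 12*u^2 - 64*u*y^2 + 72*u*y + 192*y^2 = (u - 2)*(u + 6)*(u - 8*y)*(u + 2*y)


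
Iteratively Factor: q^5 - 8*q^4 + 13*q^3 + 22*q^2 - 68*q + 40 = (q - 1)*(q^4 - 7*q^3 + 6*q^2 + 28*q - 40) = (q - 1)*(q + 2)*(q^3 - 9*q^2 + 24*q - 20) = (q - 5)*(q - 1)*(q + 2)*(q^2 - 4*q + 4) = (q - 5)*(q - 2)*(q - 1)*(q + 2)*(q - 2)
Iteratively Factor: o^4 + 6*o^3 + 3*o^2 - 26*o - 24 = (o + 1)*(o^3 + 5*o^2 - 2*o - 24) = (o + 1)*(o + 3)*(o^2 + 2*o - 8) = (o + 1)*(o + 3)*(o + 4)*(o - 2)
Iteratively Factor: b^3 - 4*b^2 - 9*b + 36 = (b - 4)*(b^2 - 9) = (b - 4)*(b - 3)*(b + 3)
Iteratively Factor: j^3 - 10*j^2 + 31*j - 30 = (j - 3)*(j^2 - 7*j + 10) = (j - 3)*(j - 2)*(j - 5)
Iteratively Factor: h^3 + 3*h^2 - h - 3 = (h + 3)*(h^2 - 1) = (h + 1)*(h + 3)*(h - 1)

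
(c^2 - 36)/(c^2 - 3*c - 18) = (c + 6)/(c + 3)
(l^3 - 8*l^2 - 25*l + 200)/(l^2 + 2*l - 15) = (l^2 - 13*l + 40)/(l - 3)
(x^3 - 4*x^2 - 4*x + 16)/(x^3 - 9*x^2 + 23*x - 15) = (x^3 - 4*x^2 - 4*x + 16)/(x^3 - 9*x^2 + 23*x - 15)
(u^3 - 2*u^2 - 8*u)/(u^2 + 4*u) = (u^2 - 2*u - 8)/(u + 4)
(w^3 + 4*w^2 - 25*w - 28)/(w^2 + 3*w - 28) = w + 1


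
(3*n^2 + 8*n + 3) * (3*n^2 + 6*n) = 9*n^4 + 42*n^3 + 57*n^2 + 18*n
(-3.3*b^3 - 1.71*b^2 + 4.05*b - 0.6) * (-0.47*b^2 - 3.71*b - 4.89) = 1.551*b^5 + 13.0467*b^4 + 20.5776*b^3 - 6.3816*b^2 - 17.5785*b + 2.934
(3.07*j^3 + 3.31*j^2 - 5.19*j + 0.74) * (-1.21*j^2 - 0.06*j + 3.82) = -3.7147*j^5 - 4.1893*j^4 + 17.8087*j^3 + 12.0602*j^2 - 19.8702*j + 2.8268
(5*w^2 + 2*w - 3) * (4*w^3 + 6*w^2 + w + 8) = 20*w^5 + 38*w^4 + 5*w^3 + 24*w^2 + 13*w - 24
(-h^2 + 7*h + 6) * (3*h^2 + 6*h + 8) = -3*h^4 + 15*h^3 + 52*h^2 + 92*h + 48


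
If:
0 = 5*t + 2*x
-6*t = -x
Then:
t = 0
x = 0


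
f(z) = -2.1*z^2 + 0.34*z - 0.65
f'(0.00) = 0.34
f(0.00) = -0.65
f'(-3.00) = 12.94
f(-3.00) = -20.57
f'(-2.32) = 10.08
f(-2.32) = -12.74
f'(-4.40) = 18.82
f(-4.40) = -42.80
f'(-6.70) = 28.48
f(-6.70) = -97.20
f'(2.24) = -9.07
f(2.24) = -10.43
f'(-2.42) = 10.50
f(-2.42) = -13.77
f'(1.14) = -4.45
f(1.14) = -2.99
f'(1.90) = -7.64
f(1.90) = -7.58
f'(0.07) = 0.05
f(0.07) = -0.64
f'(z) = 0.34 - 4.2*z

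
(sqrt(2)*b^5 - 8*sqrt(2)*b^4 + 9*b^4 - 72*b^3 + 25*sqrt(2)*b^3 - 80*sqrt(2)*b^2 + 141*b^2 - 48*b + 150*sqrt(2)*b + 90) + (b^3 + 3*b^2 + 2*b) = sqrt(2)*b^5 - 8*sqrt(2)*b^4 + 9*b^4 - 71*b^3 + 25*sqrt(2)*b^3 - 80*sqrt(2)*b^2 + 144*b^2 - 46*b + 150*sqrt(2)*b + 90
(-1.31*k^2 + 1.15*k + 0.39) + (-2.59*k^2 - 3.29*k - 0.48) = -3.9*k^2 - 2.14*k - 0.09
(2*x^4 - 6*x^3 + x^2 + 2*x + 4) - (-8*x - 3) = 2*x^4 - 6*x^3 + x^2 + 10*x + 7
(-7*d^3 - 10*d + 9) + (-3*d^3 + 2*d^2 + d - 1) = -10*d^3 + 2*d^2 - 9*d + 8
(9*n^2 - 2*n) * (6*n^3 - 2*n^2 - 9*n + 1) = 54*n^5 - 30*n^4 - 77*n^3 + 27*n^2 - 2*n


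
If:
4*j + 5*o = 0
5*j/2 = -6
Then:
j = -12/5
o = 48/25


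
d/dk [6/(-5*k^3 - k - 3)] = 6*(15*k^2 + 1)/(5*k^3 + k + 3)^2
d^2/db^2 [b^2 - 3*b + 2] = 2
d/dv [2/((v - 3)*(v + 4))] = 2*(-2*v - 1)/(v^4 + 2*v^3 - 23*v^2 - 24*v + 144)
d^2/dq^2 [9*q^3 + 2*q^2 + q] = 54*q + 4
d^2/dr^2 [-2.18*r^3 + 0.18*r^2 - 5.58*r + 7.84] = 0.36 - 13.08*r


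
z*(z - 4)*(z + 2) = z^3 - 2*z^2 - 8*z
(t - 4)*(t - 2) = t^2 - 6*t + 8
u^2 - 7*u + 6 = (u - 6)*(u - 1)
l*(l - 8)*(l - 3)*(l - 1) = l^4 - 12*l^3 + 35*l^2 - 24*l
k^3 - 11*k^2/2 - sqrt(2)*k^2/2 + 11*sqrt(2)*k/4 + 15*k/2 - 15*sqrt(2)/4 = (k - 3)*(k - 5/2)*(k - sqrt(2)/2)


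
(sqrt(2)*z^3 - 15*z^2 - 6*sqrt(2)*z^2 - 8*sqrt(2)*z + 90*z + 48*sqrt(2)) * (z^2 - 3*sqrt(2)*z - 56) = sqrt(2)*z^5 - 21*z^4 - 6*sqrt(2)*z^4 - 19*sqrt(2)*z^3 + 126*z^3 + 114*sqrt(2)*z^2 + 888*z^2 - 5328*z + 448*sqrt(2)*z - 2688*sqrt(2)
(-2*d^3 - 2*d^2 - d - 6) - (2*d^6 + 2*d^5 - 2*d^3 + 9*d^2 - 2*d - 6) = -2*d^6 - 2*d^5 - 11*d^2 + d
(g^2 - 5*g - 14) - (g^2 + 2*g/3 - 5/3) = -17*g/3 - 37/3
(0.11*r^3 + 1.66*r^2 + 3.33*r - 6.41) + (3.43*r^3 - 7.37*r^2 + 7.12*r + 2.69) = 3.54*r^3 - 5.71*r^2 + 10.45*r - 3.72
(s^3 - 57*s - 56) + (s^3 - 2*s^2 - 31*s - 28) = 2*s^3 - 2*s^2 - 88*s - 84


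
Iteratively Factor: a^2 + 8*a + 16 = (a + 4)*(a + 4)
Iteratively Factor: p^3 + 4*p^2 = (p)*(p^2 + 4*p) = p*(p + 4)*(p)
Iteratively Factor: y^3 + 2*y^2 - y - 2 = (y + 2)*(y^2 - 1) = (y + 1)*(y + 2)*(y - 1)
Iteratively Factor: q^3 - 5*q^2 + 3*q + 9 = (q - 3)*(q^2 - 2*q - 3) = (q - 3)*(q + 1)*(q - 3)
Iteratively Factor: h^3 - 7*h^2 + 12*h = (h)*(h^2 - 7*h + 12) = h*(h - 4)*(h - 3)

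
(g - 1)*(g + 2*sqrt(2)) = g^2 - g + 2*sqrt(2)*g - 2*sqrt(2)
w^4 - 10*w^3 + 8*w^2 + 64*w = w*(w - 8)*(w - 4)*(w + 2)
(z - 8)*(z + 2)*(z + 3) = z^3 - 3*z^2 - 34*z - 48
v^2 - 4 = (v - 2)*(v + 2)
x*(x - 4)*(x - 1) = x^3 - 5*x^2 + 4*x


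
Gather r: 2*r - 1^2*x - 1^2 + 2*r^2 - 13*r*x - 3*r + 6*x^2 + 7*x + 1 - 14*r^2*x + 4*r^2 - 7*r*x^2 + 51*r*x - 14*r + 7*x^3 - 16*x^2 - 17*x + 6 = r^2*(6 - 14*x) + r*(-7*x^2 + 38*x - 15) + 7*x^3 - 10*x^2 - 11*x + 6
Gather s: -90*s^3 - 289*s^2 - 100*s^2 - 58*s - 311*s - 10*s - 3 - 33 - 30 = -90*s^3 - 389*s^2 - 379*s - 66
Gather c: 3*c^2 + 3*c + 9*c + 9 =3*c^2 + 12*c + 9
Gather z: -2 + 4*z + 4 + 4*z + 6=8*z + 8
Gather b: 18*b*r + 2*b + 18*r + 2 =b*(18*r + 2) + 18*r + 2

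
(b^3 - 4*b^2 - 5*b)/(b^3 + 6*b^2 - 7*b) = (b^2 - 4*b - 5)/(b^2 + 6*b - 7)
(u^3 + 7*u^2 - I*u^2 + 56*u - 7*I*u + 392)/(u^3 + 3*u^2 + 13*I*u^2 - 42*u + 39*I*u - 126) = (u^2 + u*(7 - 8*I) - 56*I)/(u^2 + u*(3 + 6*I) + 18*I)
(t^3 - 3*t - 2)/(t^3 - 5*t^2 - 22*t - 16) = (t^2 - t - 2)/(t^2 - 6*t - 16)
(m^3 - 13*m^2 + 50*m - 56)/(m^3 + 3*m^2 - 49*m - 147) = (m^2 - 6*m + 8)/(m^2 + 10*m + 21)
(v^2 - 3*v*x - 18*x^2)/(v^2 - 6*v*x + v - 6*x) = (v + 3*x)/(v + 1)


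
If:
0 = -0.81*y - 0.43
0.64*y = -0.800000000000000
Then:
No Solution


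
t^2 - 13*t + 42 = (t - 7)*(t - 6)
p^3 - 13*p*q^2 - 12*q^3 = (p - 4*q)*(p + q)*(p + 3*q)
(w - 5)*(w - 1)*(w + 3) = w^3 - 3*w^2 - 13*w + 15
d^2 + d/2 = d*(d + 1/2)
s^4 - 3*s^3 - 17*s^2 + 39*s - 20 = (s - 5)*(s - 1)^2*(s + 4)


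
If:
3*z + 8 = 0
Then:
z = -8/3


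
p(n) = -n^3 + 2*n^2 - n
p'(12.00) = -385.00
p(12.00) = -1452.00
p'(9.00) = -208.00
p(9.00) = -576.00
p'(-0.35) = -2.77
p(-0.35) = 0.64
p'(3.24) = -19.53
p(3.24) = -16.26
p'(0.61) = 0.32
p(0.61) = -0.09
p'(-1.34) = -11.75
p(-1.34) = 7.34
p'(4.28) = -38.84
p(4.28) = -46.05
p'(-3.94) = -63.33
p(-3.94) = 96.15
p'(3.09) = -17.28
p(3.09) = -13.50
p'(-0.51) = -3.82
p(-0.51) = 1.16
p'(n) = -3*n^2 + 4*n - 1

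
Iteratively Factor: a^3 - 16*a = (a)*(a^2 - 16) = a*(a - 4)*(a + 4)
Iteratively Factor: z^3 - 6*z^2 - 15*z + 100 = (z - 5)*(z^2 - z - 20) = (z - 5)^2*(z + 4)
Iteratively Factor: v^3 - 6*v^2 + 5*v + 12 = (v + 1)*(v^2 - 7*v + 12) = (v - 3)*(v + 1)*(v - 4)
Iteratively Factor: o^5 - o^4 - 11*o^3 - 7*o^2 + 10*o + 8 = (o + 2)*(o^4 - 3*o^3 - 5*o^2 + 3*o + 4) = (o + 1)*(o + 2)*(o^3 - 4*o^2 - o + 4) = (o - 1)*(o + 1)*(o + 2)*(o^2 - 3*o - 4) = (o - 1)*(o + 1)^2*(o + 2)*(o - 4)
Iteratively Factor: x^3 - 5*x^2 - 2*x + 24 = (x + 2)*(x^2 - 7*x + 12) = (x - 3)*(x + 2)*(x - 4)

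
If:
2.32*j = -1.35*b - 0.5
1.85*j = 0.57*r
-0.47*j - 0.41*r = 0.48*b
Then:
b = -0.68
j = 0.18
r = 0.59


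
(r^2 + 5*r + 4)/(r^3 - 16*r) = (r + 1)/(r*(r - 4))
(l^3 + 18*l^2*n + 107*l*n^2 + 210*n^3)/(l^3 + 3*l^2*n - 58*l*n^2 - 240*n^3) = (l + 7*n)/(l - 8*n)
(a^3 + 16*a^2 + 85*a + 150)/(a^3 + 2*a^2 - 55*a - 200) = (a + 6)/(a - 8)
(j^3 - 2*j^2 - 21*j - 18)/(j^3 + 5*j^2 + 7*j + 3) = (j - 6)/(j + 1)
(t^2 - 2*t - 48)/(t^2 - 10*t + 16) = (t + 6)/(t - 2)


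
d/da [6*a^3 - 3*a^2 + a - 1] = 18*a^2 - 6*a + 1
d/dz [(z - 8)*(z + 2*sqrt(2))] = 2*z - 8 + 2*sqrt(2)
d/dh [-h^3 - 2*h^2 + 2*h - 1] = -3*h^2 - 4*h + 2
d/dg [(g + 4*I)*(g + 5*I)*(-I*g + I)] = -3*I*g^2 + 2*g*(9 + I) - 9 + 20*I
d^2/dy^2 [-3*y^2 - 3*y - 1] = -6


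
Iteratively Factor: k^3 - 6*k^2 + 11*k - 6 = (k - 2)*(k^2 - 4*k + 3) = (k - 3)*(k - 2)*(k - 1)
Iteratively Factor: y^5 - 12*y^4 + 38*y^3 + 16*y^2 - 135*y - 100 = (y - 5)*(y^4 - 7*y^3 + 3*y^2 + 31*y + 20) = (y - 5)*(y + 1)*(y^3 - 8*y^2 + 11*y + 20) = (y - 5)*(y + 1)^2*(y^2 - 9*y + 20) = (y - 5)*(y - 4)*(y + 1)^2*(y - 5)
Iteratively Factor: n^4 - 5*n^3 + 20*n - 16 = (n + 2)*(n^3 - 7*n^2 + 14*n - 8) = (n - 1)*(n + 2)*(n^2 - 6*n + 8) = (n - 4)*(n - 1)*(n + 2)*(n - 2)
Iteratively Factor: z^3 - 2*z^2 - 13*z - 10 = (z + 2)*(z^2 - 4*z - 5) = (z - 5)*(z + 2)*(z + 1)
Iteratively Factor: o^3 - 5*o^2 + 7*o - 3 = (o - 1)*(o^2 - 4*o + 3) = (o - 1)^2*(o - 3)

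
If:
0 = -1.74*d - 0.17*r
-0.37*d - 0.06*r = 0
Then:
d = 0.00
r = 0.00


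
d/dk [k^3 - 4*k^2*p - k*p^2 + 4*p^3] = 3*k^2 - 8*k*p - p^2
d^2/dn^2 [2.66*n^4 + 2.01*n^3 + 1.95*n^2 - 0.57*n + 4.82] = 31.92*n^2 + 12.06*n + 3.9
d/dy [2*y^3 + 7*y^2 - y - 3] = 6*y^2 + 14*y - 1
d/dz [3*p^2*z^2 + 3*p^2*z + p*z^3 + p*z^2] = p*(6*p*z + 3*p + 3*z^2 + 2*z)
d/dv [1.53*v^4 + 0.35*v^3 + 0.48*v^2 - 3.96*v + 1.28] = 6.12*v^3 + 1.05*v^2 + 0.96*v - 3.96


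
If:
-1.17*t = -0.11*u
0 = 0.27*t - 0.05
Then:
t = 0.19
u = 1.97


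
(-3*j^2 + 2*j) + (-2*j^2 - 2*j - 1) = -5*j^2 - 1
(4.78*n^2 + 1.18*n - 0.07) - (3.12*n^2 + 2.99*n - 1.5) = 1.66*n^2 - 1.81*n + 1.43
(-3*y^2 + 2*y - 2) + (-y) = -3*y^2 + y - 2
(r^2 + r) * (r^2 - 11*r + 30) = r^4 - 10*r^3 + 19*r^2 + 30*r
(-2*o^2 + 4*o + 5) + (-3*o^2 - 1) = -5*o^2 + 4*o + 4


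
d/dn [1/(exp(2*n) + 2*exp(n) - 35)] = -2*(exp(n) + 1)*exp(n)/(exp(2*n) + 2*exp(n) - 35)^2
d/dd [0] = 0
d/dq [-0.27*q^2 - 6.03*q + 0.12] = -0.54*q - 6.03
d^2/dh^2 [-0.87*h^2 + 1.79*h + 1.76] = -1.74000000000000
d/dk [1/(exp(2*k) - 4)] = -2*exp(2*k)/(exp(2*k) - 4)^2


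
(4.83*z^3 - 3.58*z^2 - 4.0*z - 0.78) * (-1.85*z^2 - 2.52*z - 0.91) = -8.9355*z^5 - 5.5486*z^4 + 12.0263*z^3 + 14.7808*z^2 + 5.6056*z + 0.7098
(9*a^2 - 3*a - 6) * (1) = 9*a^2 - 3*a - 6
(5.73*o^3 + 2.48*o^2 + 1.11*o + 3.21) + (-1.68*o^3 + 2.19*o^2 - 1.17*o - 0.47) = 4.05*o^3 + 4.67*o^2 - 0.0599999999999998*o + 2.74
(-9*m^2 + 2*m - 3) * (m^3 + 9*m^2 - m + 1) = -9*m^5 - 79*m^4 + 24*m^3 - 38*m^2 + 5*m - 3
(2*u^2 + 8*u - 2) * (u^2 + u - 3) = 2*u^4 + 10*u^3 - 26*u + 6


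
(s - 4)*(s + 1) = s^2 - 3*s - 4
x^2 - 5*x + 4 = (x - 4)*(x - 1)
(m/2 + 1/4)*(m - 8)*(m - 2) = m^3/2 - 19*m^2/4 + 11*m/2 + 4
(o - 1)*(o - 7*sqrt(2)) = o^2 - 7*sqrt(2)*o - o + 7*sqrt(2)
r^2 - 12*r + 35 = (r - 7)*(r - 5)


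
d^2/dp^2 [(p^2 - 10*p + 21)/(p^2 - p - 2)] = 6*(-3*p^3 + 23*p^2 - 41*p + 29)/(p^6 - 3*p^5 - 3*p^4 + 11*p^3 + 6*p^2 - 12*p - 8)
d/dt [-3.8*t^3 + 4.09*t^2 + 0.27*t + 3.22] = -11.4*t^2 + 8.18*t + 0.27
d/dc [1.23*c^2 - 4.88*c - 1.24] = 2.46*c - 4.88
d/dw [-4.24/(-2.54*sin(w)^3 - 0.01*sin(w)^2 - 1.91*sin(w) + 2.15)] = (-0.0848*sin(w) + 16.1544*cos(2*w) - 24.2528)*cos(w)/(2.54*sin(w)^3 + 0.01*sin(w)^2 + 1.91*sin(w) - 2.15)^2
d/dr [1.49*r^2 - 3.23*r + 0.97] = 2.98*r - 3.23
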